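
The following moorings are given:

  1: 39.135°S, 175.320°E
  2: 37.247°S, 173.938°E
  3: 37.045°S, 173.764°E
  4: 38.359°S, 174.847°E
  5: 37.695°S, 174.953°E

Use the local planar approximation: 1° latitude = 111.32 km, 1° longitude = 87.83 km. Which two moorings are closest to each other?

2 and 3

Pairwise distances:
2–3: 27.188 km
4–5: 74.500 km
1–4: 95.855 km
2–5: 102.149 km
3–5: 127.048 km
2–4: 147.301 km
1–5: 163.509 km
3–4: 174.482 km
1–2: 242.705 km
1–3: 269.828 km
Closest pair: 2–3 at 27.188 km.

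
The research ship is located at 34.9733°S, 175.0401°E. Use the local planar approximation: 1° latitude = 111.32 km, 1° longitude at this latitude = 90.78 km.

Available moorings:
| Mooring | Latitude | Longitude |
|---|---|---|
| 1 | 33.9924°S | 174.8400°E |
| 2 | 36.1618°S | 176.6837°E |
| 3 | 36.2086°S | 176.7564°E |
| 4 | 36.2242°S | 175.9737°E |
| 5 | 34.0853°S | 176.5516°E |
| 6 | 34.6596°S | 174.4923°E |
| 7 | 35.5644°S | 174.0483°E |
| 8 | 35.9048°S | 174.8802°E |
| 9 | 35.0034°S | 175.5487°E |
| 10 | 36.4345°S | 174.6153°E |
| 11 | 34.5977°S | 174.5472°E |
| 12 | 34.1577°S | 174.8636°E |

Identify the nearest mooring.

9

Distances from 34.9733°S, 175.0401°E:
1: √((0.9809·111.32)² + (-0.2001·90.78)²) = √(11923.283338 + 329.970059) = 110.6944 km
2: √((-1.1885·111.32)² + (1.6436·90.78)²) = √(17504.300787 + 22262.432823) = 199.4160 km
3: √((-1.2353·111.32)² + (1.7163·90.78)²) = √(18909.989085 + 24275.420515) = 207.8110 km
4: √((-1.2509·111.32)² + (0.9336·90.78)²) = √(19390.614858 + 7182.936761) = 163.0140 km
5: √((0.8880·111.32)² + (1.5115·90.78)²) = √(9771.749537 + 18827.673563) = 169.1136 km
6: √((0.3137·111.32)² + (-0.5478·90.78)²) = √(1219.482108 + 2473.001687) = 60.7658 km
7: √((-0.5911·111.32)² + (-0.9918·90.78)²) = √(4329.804765 + 8106.409988) = 111.5178 km
8: √((-0.9315·111.32)² + (-0.1599·90.78)²) = √(10752.565921 + 210.706185) = 104.7056 km
9: √((-0.0301·111.32)² + (0.5086·90.78)²) = √(11.227405 + 2131.734277) = 46.2921 km
10: √((-1.4612·111.32)² + (-0.4248·90.78)²) = √(26458.530651 + 1487.131500) = 167.1696 km
11: √((0.3756·111.32)² + (-0.4929·90.78)²) = √(1748.225950 + 2002.156370) = 61.2404 km
12: √((0.8156·111.32)² + (-0.1765·90.78)²) = √(8243.294762 + 256.725954) = 92.1956 km
Minimum: 9 at 46.2921 km.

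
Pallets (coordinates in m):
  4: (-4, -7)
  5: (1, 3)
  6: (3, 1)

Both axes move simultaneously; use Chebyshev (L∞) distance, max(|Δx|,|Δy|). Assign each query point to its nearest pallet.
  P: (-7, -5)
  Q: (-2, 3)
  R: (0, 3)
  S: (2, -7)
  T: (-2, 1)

P at (-7, -5):
  4: max(|3|, |-2|) = 3 m
  5: max(|8|, |8|) = 8 m
  6: max(|10|, |6|) = 10 m
  → nearest: 4 (3 m)
Q at (-2, 3):
  4: max(|-2|, |-10|) = 10 m
  5: max(|3|, |0|) = 3 m
  6: max(|5|, |-2|) = 5 m
  → nearest: 5 (3 m)
R at (0, 3):
  4: max(|-4|, |-10|) = 10 m
  5: max(|1|, |0|) = 1 m
  6: max(|3|, |-2|) = 3 m
  → nearest: 5 (1 m)
S at (2, -7):
  4: max(|-6|, |0|) = 6 m
  5: max(|-1|, |10|) = 10 m
  6: max(|1|, |8|) = 8 m
  → nearest: 4 (6 m)
T at (-2, 1):
  4: max(|-2|, |-8|) = 8 m
  5: max(|3|, |2|) = 3 m
  6: max(|5|, |0|) = 5 m
  → nearest: 5 (3 m)

P→4; Q→5; R→5; S→4; T→5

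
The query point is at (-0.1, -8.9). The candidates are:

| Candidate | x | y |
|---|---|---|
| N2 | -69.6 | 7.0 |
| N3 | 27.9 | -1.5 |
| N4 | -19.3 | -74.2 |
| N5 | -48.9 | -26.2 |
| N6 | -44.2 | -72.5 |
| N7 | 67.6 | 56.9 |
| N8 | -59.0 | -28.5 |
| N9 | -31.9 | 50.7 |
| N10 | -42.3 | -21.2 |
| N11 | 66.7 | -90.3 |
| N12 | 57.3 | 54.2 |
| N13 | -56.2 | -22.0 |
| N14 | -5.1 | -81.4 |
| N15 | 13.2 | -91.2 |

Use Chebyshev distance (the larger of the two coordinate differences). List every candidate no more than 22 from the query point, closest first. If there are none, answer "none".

none

Distances from (-0.1, -8.9):
N2: 69.5
N3: 28.0
N4: 65.3
N5: 48.8
N6: 63.6
N7: 67.7
N8: 58.9
N9: 59.6
N10: 42.2
N11: 81.4
N12: 63.1
N13: 56.1
N14: 72.5
N15: 82.3
Threshold 22: none within range.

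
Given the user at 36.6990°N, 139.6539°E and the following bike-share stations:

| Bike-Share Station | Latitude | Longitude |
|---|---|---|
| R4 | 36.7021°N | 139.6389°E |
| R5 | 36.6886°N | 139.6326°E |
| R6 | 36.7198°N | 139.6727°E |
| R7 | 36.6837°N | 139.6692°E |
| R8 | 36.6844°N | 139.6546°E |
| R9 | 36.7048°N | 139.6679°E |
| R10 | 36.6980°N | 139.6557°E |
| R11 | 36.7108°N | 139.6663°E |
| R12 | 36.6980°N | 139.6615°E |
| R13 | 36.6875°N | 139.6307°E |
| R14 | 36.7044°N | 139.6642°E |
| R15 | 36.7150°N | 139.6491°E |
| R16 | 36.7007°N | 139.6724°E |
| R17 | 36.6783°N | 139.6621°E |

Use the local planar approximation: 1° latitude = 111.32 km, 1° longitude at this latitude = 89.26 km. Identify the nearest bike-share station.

R10

Distances from 36.6990°N, 139.6539°E:
R4: 1.3827 km
R5: 2.2260 km
R6: 2.8596 km
R7: 2.1831 km
R8: 1.6265 km
R9: 1.4066 km
R10: 0.1955 km
R11: 1.7177 km
R12: 0.6874 km
R13: 2.4346 km
R14: 1.0985 km
R15: 1.8319 km
R16: 1.6621 km
R17: 2.4178 km
Minimum: R10 at 0.1955 km.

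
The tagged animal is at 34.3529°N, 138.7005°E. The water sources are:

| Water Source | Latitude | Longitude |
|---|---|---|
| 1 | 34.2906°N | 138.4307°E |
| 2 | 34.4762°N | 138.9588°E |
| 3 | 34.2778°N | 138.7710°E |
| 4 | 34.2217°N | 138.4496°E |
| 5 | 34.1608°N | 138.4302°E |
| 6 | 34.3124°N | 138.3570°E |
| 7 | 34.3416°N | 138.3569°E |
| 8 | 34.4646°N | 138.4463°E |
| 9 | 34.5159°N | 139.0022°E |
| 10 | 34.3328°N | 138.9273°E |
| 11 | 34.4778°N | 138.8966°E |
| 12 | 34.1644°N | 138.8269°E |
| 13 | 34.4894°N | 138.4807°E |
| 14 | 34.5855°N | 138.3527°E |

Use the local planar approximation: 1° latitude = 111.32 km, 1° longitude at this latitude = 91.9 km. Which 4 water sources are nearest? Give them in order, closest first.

Distances from 34.3529°N, 138.7005°E:
1: √((-0.0623·111.32)² + (-0.2698·91.9)²) = √(48.097498 + 614.773181) = 25.7463 km
2: √((0.1233·111.32)² + (0.2583·91.9)²) = √(188.396378 + 563.481725) = 27.4204 km
3: √((-0.0751·111.32)² + (0.0705·91.9)²) = √(69.891807 + 41.976793) = 10.5768 km
4: √((-0.1312·111.32)² + (-0.2509·91.9)²) = √(213.311400 + 531.657990) = 27.2941 km
5: √((-0.1921·111.32)² + (-0.2703·91.9)²) = √(457.299920 + 617.053918) = 32.7773 km
6: √((-0.0405·111.32)² + (-0.3435·91.9)²) = √(20.326212 + 996.516527) = 31.8880 km
7: √((-0.0113·111.32)² + (-0.3436·91.9)²) = √(1.582353 + 997.096824) = 31.6019 km
8: √((0.1117·111.32)² + (-0.2542·91.9)²) = √(154.615398 + 545.735387) = 26.4641 km
9: √((0.1630·111.32)² + (0.3017·91.9)²) = √(329.246831 + 768.743830) = 33.1359 km
10: √((-0.0201·111.32)² + (0.2268·91.9)²) = √(5.006549 + 434.427314) = 20.9627 km
11: √((0.1249·111.32)² + (0.1961·91.9)²) = √(193.317545 + 324.777706) = 22.7617 km
12: √((-0.1885·111.32)² + (0.1264·91.9)²) = √(440.320702 + 134.935173) = 23.9845 km
13: √((0.1365·111.32)² + (-0.2198·91.9)²) = √(230.893495 + 408.024648) = 25.2768 km
14: √((0.2326·111.32)² + (-0.3478·91.9)²) = √(670.449106 + 1021.621862) = 41.1348 km
Sorted: 3 (10.5768 km) < 10 (20.9627 km) < 11 (22.7617 km) < 12 (23.9845 km) < 13 (25.2768 km) < 1 (25.7463 km) < …

3, 10, 11, 12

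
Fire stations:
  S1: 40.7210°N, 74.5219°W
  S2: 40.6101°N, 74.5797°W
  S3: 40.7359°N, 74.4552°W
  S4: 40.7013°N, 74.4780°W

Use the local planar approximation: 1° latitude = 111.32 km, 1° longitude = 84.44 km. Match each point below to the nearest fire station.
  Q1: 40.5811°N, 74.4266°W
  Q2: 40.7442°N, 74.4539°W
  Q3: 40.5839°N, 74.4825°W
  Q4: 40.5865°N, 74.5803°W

Q1 at 40.5811°N, 74.4266°W:
  S1: √((0.1399·111.32)² + (-0.0953·84.44)²) = √(242.539135 + 64.756333) = 17.5298 km
  S2: √((0.0290·111.32)² + (-0.1531·84.44)²) = √(10.421792 + 167.127082) = 13.3247 km
  S3: √((0.1548·111.32)² + (-0.0286·84.44)²) = √(296.953404 + 5.832148) = 17.4007 km
  S4: √((0.1202·111.32)² + (-0.0514·84.44)²) = √(179.042169 + 18.837475) = 14.0670 km
  → nearest: S2 (13.3247 km)
Q2 at 40.7442°N, 74.4539°W:
  S1: √((-0.0232·111.32)² + (-0.0680·84.44)²) = √(6.669947 + 32.969645) = 6.2960 km
  S2: √((-0.1341·111.32)² + (-0.1258·84.44)²) = √(222.845542 + 112.838611) = 18.3217 km
  S3: √((-0.0083·111.32)² + (-0.0013·84.44)²) = √(0.853695 + 0.012050) = 0.9305 km
  S4: √((-0.0429·111.32)² + (-0.0241·84.44)²) = √(22.806623 + 4.141241) = 5.1911 km
  → nearest: S3 (0.9305 km)
Q3 at 40.5839°N, 74.4825°W:
  S1: √((0.1371·111.32)² + (-0.0394·84.44)²) = √(232.927789 + 11.068503) = 15.6204 km
  S2: √((0.0262·111.32)² + (-0.0972·84.44)²) = √(8.506462 + 67.364172) = 8.7104 km
  S3: √((0.1520·111.32)² + (0.0273·84.44)²) = √(286.308058 + 5.314002) = 17.0769 km
  S4: √((0.1174·111.32)² + (0.0045·84.44)²) = √(170.797925 + 0.144385) = 13.0745 km
  → nearest: S2 (8.7104 km)
Q4 at 40.5865°N, 74.5803°W:
  S1: √((0.1345·111.32)² + (0.0584·84.44)²) = √(224.176954 + 24.317680) = 15.7637 km
  S2: √((0.0236·111.32)² + (0.0006·84.44)²) = √(6.901928 + 0.002567) = 2.6276 km
  S3: √((0.1494·111.32)² + (0.1251·84.44)²) = √(276.597080 + 111.586349) = 19.7024 km
  S4: √((0.1148·111.32)² + (0.1023·84.44)²) = √(163.316540 + 74.618707) = 15.4251 km
  → nearest: S2 (2.6276 km)

Q1→S2; Q2→S3; Q3→S2; Q4→S2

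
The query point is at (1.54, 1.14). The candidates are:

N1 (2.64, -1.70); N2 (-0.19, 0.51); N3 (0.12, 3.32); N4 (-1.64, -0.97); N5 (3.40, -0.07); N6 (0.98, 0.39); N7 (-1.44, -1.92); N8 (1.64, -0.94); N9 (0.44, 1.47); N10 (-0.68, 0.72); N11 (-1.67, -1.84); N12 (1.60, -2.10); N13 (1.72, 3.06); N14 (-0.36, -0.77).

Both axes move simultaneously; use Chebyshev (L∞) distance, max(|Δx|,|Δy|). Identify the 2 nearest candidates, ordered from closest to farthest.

N6, N9

Distances from (1.54, 1.14):
N1: max(|1.10|, |-2.84|) = 2.84
N2: max(|-1.73|, |-0.63|) = 1.73
N3: max(|-1.42|, |2.18|) = 2.18
N4: max(|-3.18|, |-2.11|) = 3.18
N5: max(|1.86|, |-1.21|) = 1.86
N6: max(|-0.56|, |-0.75|) = 0.75
N7: max(|-2.98|, |-3.06|) = 3.06
N8: max(|0.10|, |-2.08|) = 2.08
N9: max(|-1.10|, |0.33|) = 1.10
N10: max(|-2.22|, |-0.42|) = 2.22
N11: max(|-3.21|, |-2.98|) = 3.21
N12: max(|0.06|, |-3.24|) = 3.24
N13: max(|0.18|, |1.92|) = 1.92
N14: max(|-1.90|, |-1.91|) = 1.91
Sorted: N6 (0.75) < N9 (1.10) < N2 (1.73) < N5 (1.86) < …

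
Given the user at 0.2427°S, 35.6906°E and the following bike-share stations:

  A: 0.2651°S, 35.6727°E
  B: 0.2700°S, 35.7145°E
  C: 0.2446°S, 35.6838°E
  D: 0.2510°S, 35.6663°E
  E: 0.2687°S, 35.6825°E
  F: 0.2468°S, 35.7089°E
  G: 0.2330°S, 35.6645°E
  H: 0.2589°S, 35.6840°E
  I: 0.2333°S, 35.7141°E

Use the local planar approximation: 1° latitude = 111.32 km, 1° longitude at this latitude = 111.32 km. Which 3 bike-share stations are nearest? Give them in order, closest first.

C, H, F

Distances from 0.2427°S, 35.6906°E:
A: √((-0.0224·111.32)² + (-0.0179·111.32)²) = √(6.217881 + 3.970566) = 3.1919 km
B: √((-0.0273·111.32)² + (0.0239·111.32)²) = √(9.235740 + 7.078516) = 4.0391 km
C: √((-0.0019·111.32)² + (-0.0068·111.32)²) = √(0.044736 + 0.573013) = 0.7860 km
D: √((-0.0083·111.32)² + (-0.0243·111.32)²) = √(0.853695 + 7.317436) = 2.8585 km
E: √((-0.0260·111.32)² + (-0.0081·111.32)²) = √(8.377088 + 0.813048) = 3.0315 km
F: √((-0.0041·111.32)² + (0.0183·111.32)²) = √(0.208312 + 4.150005) = 2.0877 km
G: √((0.0097·111.32)² + (-0.0261·111.32)²) = √(1.165977 + 8.441651) = 3.0996 km
H: √((-0.0162·111.32)² + (-0.0066·111.32)²) = √(3.252194 + 0.539802) = 1.9473 km
I: √((0.0094·111.32)² + (0.0235·111.32)²) = √(1.094970 + 6.843561) = 2.8175 km
Sorted: C (0.7860 km) < H (1.9473 km) < F (2.0877 km) < I (2.8175 km) < D (2.8585 km) < …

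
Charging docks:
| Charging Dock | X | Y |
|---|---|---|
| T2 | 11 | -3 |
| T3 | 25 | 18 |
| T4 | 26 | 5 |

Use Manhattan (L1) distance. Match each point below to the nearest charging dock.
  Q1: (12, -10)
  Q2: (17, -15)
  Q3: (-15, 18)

Q1 at (12, -10):
  T2: |-1| + |7| = 1 + 7 = 8
  T3: |13| + |28| = 13 + 28 = 41
  T4: |14| + |15| = 14 + 15 = 29
  → nearest: T2 (8)
Q2 at (17, -15):
  T2: |-6| + |12| = 6 + 12 = 18
  T3: |8| + |33| = 8 + 33 = 41
  T4: |9| + |20| = 9 + 20 = 29
  → nearest: T2 (18)
Q3 at (-15, 18):
  T2: |26| + |-21| = 26 + 21 = 47
  T3: |40| + |0| = 40 + 0 = 40
  T4: |41| + |-13| = 41 + 13 = 54
  → nearest: T3 (40)

Q1→T2; Q2→T2; Q3→T3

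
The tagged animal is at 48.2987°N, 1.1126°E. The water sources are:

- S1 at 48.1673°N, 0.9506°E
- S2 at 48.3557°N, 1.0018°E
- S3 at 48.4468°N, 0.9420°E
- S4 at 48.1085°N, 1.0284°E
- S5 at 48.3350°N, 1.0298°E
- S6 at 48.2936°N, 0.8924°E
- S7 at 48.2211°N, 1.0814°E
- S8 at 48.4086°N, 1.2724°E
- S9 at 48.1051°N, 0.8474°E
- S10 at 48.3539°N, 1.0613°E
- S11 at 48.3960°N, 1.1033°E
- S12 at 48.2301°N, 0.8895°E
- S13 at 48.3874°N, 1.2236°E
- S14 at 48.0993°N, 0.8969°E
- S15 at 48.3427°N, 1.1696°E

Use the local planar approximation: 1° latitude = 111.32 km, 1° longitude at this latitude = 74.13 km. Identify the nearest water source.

Distances from 48.2987°N, 1.1126°E:
S1: √((-0.1314·111.32)² + (-0.1620·74.13)²) = √(213.962235 + 144.217522) = 18.9256 km
S2: √((0.0570·111.32)² + (-0.1108·74.13)²) = √(40.262071 + 67.463291) = 10.3791 km
S3: √((0.1481·111.32)² + (-0.1706·74.13)²) = √(271.804418 + 159.935935) = 20.7784 km
S4: √((-0.1902·111.32)² + (-0.0842·74.13)²) = √(448.298639 + 38.959393) = 22.0739 km
S5: √((0.0363·111.32)² + (-0.0828·74.13)²) = √(16.329002 + 37.674602) = 7.3487 km
S6: √((-0.0051·111.32)² + (-0.2202·74.13)²) = √(0.322320 + 266.454236) = 16.3333 km
S7: √((-0.0776·111.32)² + (-0.0312·74.13)²) = √(74.622507 + 5.349303) = 8.9427 km
S8: √((0.1099·111.32)² + (0.1598·74.13)²) = √(149.672420 + 140.327100) = 17.0294 km
S9: √((-0.1936·111.32)² + (-0.2652·74.13)²) = √(464.469394 + 386.487133) = 29.1712 km
S10: √((0.0552·111.32)² + (-0.0513·74.13)²) = √(37.759354 + 14.461813) = 7.2264 km
S11: √((0.0973·111.32)² + (-0.0093·74.13)²) = √(117.320006 + 0.475285) = 10.8534 km
S12: √((-0.0686·111.32)² + (-0.2231·74.13)²) = √(58.316926 + 273.518774) = 18.2164 km
S13: √((0.0887·111.32)² + (0.1110·74.13)²) = √(97.497535 + 67.707060) = 12.8532 km
S14: √((-0.1994·111.32)² + (-0.2157·74.13)²) = √(492.716043 + 255.675015) = 27.3567 km
S15: √((0.0440·111.32)² + (0.0570·74.13)²) = √(23.991188 + 17.854090) = 6.4688 km
Minimum: S15 at 6.4688 km.

S15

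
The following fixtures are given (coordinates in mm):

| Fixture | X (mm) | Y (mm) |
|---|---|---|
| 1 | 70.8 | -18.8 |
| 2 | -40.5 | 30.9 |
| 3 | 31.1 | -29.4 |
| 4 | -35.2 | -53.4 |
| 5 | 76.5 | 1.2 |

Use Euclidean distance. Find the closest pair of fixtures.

Pairwise distances:
1–5: 20.8 mm
1–3: 41.1 mm
3–5: 54.7 mm
3–4: 70.5 mm
2–4: 84.5 mm
2–3: 93.6 mm
1–4: 111.5 mm
2–5: 120.7 mm
1–2: 121.9 mm
4–5: 124.3 mm
Closest pair: 1–5 at 20.8 mm.

1 and 5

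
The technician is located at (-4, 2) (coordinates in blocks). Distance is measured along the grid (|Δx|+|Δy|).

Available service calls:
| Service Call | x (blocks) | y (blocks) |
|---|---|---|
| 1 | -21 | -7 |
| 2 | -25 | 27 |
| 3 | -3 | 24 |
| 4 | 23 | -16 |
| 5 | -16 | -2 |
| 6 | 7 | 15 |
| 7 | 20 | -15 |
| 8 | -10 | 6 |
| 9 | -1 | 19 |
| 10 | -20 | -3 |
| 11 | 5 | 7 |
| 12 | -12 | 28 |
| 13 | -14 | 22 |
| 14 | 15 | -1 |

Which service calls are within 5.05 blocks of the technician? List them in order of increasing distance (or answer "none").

Distances from (-4, 2):
1: |-17| + |-9| = 17 + 9 = 26 blocks
2: |-21| + |25| = 21 + 25 = 46 blocks
3: |1| + |22| = 1 + 22 = 23 blocks
4: |27| + |-18| = 27 + 18 = 45 blocks
5: |-12| + |-4| = 12 + 4 = 16 blocks
6: |11| + |13| = 11 + 13 = 24 blocks
7: |24| + |-17| = 24 + 17 = 41 blocks
8: |-6| + |4| = 6 + 4 = 10 blocks
9: |3| + |17| = 3 + 17 = 20 blocks
10: |-16| + |-5| = 16 + 5 = 21 blocks
11: |9| + |5| = 9 + 5 = 14 blocks
12: |-8| + |26| = 8 + 26 = 34 blocks
13: |-10| + |20| = 10 + 20 = 30 blocks
14: |19| + |-3| = 19 + 3 = 22 blocks
Threshold 5.05 blocks: none within range.

none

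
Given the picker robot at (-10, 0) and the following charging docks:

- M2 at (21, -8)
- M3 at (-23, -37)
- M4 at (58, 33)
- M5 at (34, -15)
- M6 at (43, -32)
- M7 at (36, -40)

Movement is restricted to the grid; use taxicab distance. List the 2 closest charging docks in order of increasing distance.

Distances from (-10, 0):
M2: |31| + |-8| = 31 + 8 = 39
M3: |-13| + |-37| = 13 + 37 = 50
M4: |68| + |33| = 68 + 33 = 101
M5: |44| + |-15| = 44 + 15 = 59
M6: |53| + |-32| = 53 + 32 = 85
M7: |46| + |-40| = 46 + 40 = 86
Sorted: M2 (39) < M3 (50) < M5 (59) < M6 (85) < …

M2, M3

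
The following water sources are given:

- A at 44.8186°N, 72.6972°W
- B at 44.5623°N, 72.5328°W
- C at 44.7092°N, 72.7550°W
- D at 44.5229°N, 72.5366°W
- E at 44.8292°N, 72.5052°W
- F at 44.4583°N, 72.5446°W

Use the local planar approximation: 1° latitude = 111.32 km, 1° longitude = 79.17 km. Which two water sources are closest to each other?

B and D

Pairwise distances:
A–B: √((-0.2563·111.32)² + (0.1644·79.17)²) = √(814.035993 + 169.404490) = 31.3599 km
A–C: √((-0.1094·111.32)² + (-0.0578·79.17)²) = √(148.313621 + 20.940014) = 13.0098 km
A–D: √((-0.2957·111.32)² + (0.1606·79.17)²) = √(1083.550219 + 161.663647) = 35.2876 km
A–E: √((0.0106·111.32)² + (0.1920·79.17)²) = √(1.392381 + 231.059456) = 15.2464 km
A–F: √((-0.3603·111.32)² + (0.1526·79.17)²) = √(1608.699473 + 145.958825) = 41.8886 km
B–C: √((0.1469·111.32)² + (-0.2222·79.17)²) = √(267.417600 + 309.463476) = 24.0183 km
B–D: √((-0.0394·111.32)² + (-0.0038·79.17)²) = √(19.237066 + 0.090508) = 4.3963 km
B–E: √((0.2669·111.32)² + (0.0276·79.17)²) = √(882.761823 + 4.774627) = 29.7915 km
B–F: √((-0.1040·111.32)² + (-0.0118·79.17)²) = √(134.033412 + 0.872741) = 11.6149 km
C–D: √((-0.1863·111.32)² + (0.2184·79.17)²) = √(430.102637 + 298.969275) = 27.0013 km
C–E: √((0.1200·111.32)² + (0.2498·79.17)²) = √(178.446851 + 391.116518) = 23.8655 km
C–F: √((-0.2509·111.32)² + (0.2104·79.17)²) = √(780.095402 + 277.467909) = 32.5202 km
D–E: √((0.3063·111.32)² + (0.0314·79.17)²) = √(1162.626958 + 6.179888) = 34.1878 km
D–F: √((-0.0646·111.32)² + (-0.0080·79.17)²) = √(51.714393 + 0.401145) = 7.2191 km
E–F: √((-0.3709·111.32)² + (-0.0394·79.17)²) = √(1704.747499 + 9.730020) = 41.4062 km
Closest pair: B–D at 4.3963 km.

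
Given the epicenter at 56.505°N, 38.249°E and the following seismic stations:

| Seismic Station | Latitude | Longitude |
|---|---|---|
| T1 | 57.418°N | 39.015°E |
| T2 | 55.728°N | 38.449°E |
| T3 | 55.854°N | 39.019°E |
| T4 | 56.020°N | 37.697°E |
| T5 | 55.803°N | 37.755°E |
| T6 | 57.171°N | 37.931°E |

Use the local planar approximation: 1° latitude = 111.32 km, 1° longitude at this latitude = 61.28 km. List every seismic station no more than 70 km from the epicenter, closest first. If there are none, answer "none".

T4

Distances from 56.505°N, 38.249°E:
T1: √((0.913·111.32)² + (0.766·61.28)²) = √(10329.70575 + 2203.40866) = 111.951 km
T2: √((-0.777·111.32)² + (0.200·61.28)²) = √(7481.49574 + 150.20954) = 87.360 km
T3: √((-0.651·111.32)² + (0.770·61.28)²) = √(5251.80234 + 2226.48085) = 86.477 km
T4: √((-0.485·111.32)² + (-0.552·61.28)²) = √(2914.94170 + 1144.23616) = 63.712 km
T5: √((-0.702·111.32)² + (-0.494·61.28)²) = √(6106.89734 + 916.41336) = 83.805 km
T6: √((0.666·111.32)² + (-0.318·61.28)²) = √(5496.60911 + 379.74473) = 76.657 km
Threshold 70 km: T4 (63.712 km) is within range.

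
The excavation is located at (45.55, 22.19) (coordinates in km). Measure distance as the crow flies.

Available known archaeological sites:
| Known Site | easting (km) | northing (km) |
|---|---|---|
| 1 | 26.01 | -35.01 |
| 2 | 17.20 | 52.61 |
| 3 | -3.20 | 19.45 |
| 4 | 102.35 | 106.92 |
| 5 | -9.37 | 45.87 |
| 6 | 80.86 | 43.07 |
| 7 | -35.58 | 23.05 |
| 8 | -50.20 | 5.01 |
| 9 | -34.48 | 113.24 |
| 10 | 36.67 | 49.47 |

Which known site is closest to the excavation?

10

Distances from (45.55, 22.19):
1: 60.45 km
2: 41.58 km
3: 48.83 km
4: 102.01 km
5: 59.81 km
6: 41.02 km
7: 81.13 km
8: 97.28 km
9: 121.22 km
10: 28.69 km
Minimum: 10 at 28.69 km.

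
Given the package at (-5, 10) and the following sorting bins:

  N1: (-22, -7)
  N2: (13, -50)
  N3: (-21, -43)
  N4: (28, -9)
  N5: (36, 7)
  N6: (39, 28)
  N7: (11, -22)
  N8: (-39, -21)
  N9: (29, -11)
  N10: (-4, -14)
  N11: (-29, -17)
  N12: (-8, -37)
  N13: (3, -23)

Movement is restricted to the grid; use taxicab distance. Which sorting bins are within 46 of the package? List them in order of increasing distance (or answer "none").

N10, N1, N13, N5

Distances from (-5, 10):
N1: 34
N2: 78
N3: 69
N4: 52
N5: 44
N6: 62
N7: 48
N8: 65
N9: 55
N10: 25
N11: 51
N12: 50
N13: 41
Threshold 46: N10 (25), N1 (34), N13 (41), N5 (44) are within range.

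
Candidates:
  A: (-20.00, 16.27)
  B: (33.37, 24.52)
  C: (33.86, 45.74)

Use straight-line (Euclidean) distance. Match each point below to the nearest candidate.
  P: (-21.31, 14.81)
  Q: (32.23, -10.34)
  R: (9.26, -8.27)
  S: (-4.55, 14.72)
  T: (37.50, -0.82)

P→A; Q→B; R→A; S→A; T→B

P at (-21.31, 14.81):
  A: 1.96
  B: 55.54
  C: 63.25
  → nearest: A (1.96)
Q at (32.23, -10.34):
  A: 58.62
  B: 34.88
  C: 56.10
  → nearest: B (34.88)
R at (9.26, -8.27):
  A: 38.19
  B: 40.70
  C: 59.35
  → nearest: A (38.19)
S at (-4.55, 14.72):
  A: 15.53
  B: 39.17
  C: 49.37
  → nearest: A (15.53)
T at (37.50, -0.82):
  A: 59.99
  B: 25.67
  C: 46.70
  → nearest: B (25.67)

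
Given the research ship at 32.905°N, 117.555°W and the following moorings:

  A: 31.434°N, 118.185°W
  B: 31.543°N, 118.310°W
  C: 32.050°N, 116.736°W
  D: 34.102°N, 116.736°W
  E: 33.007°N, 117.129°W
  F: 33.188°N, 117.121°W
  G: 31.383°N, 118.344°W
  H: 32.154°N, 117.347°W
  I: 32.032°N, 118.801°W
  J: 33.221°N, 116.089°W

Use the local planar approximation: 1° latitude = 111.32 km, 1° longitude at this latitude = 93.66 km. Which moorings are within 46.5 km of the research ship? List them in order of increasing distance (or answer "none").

E

Distances from 32.905°N, 117.555°W:
A: 174.058 km
B: 167.297 km
C: 122.242 km
D: 153.752 km
E: 41.483 km
F: 51.427 km
G: 184.843 km
H: 85.841 km
I: 151.866 km
J: 141.740 km
Threshold 46.5 km: E (41.483 km) is within range.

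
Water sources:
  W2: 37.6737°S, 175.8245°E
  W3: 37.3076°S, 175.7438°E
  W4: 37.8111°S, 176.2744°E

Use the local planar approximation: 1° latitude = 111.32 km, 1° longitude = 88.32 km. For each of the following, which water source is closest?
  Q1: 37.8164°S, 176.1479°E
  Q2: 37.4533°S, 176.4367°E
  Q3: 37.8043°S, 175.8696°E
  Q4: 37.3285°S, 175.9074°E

Q1→W4; Q2→W4; Q3→W2; Q4→W3

Q1 at 37.8164°S, 176.1479°E:
  W2: √((0.1427·111.32)² + (-0.3234·88.32)²) = √(252.344789 + 815.827146) = 32.6829 km
  W3: √((0.5088·111.32)² + (-0.4041·88.32)²) = √(3208.046101 + 1273.784095) = 66.9465 km
  W4: √((0.0053·111.32)² + (0.1265·88.32)²) = √(0.348095 + 124.824309) = 11.1880 km
  → nearest: W4 (11.1880 km)
Q2 at 37.4533°S, 176.4367°E:
  W2: √((-0.2204·111.32)² + (-0.6122·88.32)²) = √(601.962692 + 2923.511263) = 59.3757 km
  W3: √((0.1457·111.32)² + (-0.6929·88.32)²) = √(263.066471 + 3745.063997) = 63.3098 km
  W4: √((-0.3578·111.32)² + (-0.1623·88.32)²) = √(1586.452479 + 205.473189) = 42.3311 km
  → nearest: W4 (42.3311 km)
Q3 at 37.8043°S, 175.8696°E:
  W2: √((0.1306·111.32)² + (-0.0451·88.32)²) = √(211.364842 + 15.866137) = 15.0742 km
  W3: √((0.4967·111.32)² + (-0.1258·88.32)²) = √(3057.276481 + 123.446677) = 56.3979 km
  W4: √((-0.0068·111.32)² + (0.4048·88.32)²) = √(0.573013 + 1278.200928) = 35.7599 km
  → nearest: W2 (15.0742 km)
Q4 at 37.3285°S, 175.9074°E:
  W2: √((-0.3452·111.32)² + (-0.0829·88.32)²) = √(1476.685360 + 53.607701) = 39.1190 km
  W3: √((0.0209·111.32)² + (-0.1636·88.32)²) = √(5.413012 + 208.777994) = 14.6353 km
  W4: √((-0.4826·111.32)² + (0.3670·88.32)²) = √(2886.164167 + 1050.631093) = 62.7439 km
  → nearest: W3 (14.6353 km)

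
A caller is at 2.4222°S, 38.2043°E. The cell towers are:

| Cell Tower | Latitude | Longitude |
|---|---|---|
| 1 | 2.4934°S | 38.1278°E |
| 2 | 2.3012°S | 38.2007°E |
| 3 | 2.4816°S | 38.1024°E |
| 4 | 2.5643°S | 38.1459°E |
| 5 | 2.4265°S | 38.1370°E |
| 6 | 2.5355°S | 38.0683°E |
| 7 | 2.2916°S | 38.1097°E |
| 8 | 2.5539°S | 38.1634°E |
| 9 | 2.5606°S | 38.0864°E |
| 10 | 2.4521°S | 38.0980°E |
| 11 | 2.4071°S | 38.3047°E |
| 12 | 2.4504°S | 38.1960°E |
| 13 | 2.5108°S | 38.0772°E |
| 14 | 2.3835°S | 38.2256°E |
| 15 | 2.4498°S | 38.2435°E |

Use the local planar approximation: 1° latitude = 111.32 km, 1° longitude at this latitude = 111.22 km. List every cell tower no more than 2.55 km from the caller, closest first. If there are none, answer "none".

Distances from 2.4222°S, 38.2043°E:
1: 11.6281 km
2: 13.4757 km
3: 13.1213 km
4: 17.1002 km
5: 7.5004 km
6: 19.6944 km
7: 17.9462 km
8: 15.3503 km
9: 20.2315 km
10: 12.2823 km
11: 11.2923 km
12: 3.2721 km
13: 17.2368 km
14: 4.9165 km
15: 5.3337 km
Threshold 2.55 km: none within range.

none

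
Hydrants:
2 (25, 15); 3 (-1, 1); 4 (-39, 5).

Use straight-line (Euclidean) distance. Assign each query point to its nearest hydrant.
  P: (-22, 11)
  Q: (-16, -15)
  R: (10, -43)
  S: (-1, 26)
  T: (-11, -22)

P at (-22, 11):
  2: 47.2
  3: 23.3
  4: 18.0
  → nearest: 4 (18.0)
Q at (-16, -15):
  2: 50.8
  3: 21.9
  4: 30.5
  → nearest: 3 (21.9)
R at (10, -43):
  2: 59.9
  3: 45.4
  4: 68.6
  → nearest: 3 (45.4)
S at (-1, 26):
  2: 28.2
  3: 25.0
  4: 43.4
  → nearest: 3 (25.0)
T at (-11, -22):
  2: 51.6
  3: 25.1
  4: 38.9
  → nearest: 3 (25.1)

P→4; Q→3; R→3; S→3; T→3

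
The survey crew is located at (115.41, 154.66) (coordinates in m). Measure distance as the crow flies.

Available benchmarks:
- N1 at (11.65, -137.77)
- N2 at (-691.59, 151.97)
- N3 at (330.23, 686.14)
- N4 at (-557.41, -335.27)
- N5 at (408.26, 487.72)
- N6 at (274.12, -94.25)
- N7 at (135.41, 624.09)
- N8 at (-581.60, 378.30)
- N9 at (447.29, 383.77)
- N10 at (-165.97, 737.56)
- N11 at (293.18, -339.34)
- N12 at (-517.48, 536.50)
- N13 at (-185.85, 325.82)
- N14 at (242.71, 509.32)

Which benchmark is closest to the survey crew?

N6

Distances from (115.41, 154.66):
N1: √((-103.76)² + (-292.43)²) = √(10766.1376 + 85515.3049) = 310.29 m
N2: √((-807.00)² + (-2.69)²) = √(651249.0000 + 7.2361) = 807.00 m
N3: √((214.82)² + (531.48)²) = √(46147.6324 + 282470.9904) = 573.25 m
N4: √((-672.82)² + (-489.93)²) = √(452686.7524 + 240031.4049) = 832.30 m
N5: √((292.85)² + (333.06)²) = √(85761.1225 + 110928.9636) = 443.50 m
N6: √((158.71)² + (-248.91)²) = √(25188.8641 + 61956.1881) = 295.20 m
N7: √((20.00)² + (469.43)²) = √(400.0000 + 220364.5249) = 469.86 m
N8: √((-697.01)² + (223.64)²) = √(485822.9401 + 50014.8496) = 732.01 m
N9: √((331.88)² + (229.11)²) = √(110144.3344 + 52491.3921) = 403.28 m
N10: √((-281.38)² + (582.90)²) = √(79174.7044 + 339772.4100) = 647.26 m
N11: √((177.77)² + (-494.00)²) = √(31602.1729 + 244036.0000) = 525.01 m
N12: √((-632.89)² + (381.84)²) = √(400549.7521 + 145801.7856) = 739.16 m
N13: √((-301.26)² + (171.16)²) = √(90757.5876 + 29295.7456) = 346.49 m
N14: √((127.30)² + (354.66)²) = √(16205.2900 + 125783.7156) = 376.81 m
Minimum: N6 at 295.20 m.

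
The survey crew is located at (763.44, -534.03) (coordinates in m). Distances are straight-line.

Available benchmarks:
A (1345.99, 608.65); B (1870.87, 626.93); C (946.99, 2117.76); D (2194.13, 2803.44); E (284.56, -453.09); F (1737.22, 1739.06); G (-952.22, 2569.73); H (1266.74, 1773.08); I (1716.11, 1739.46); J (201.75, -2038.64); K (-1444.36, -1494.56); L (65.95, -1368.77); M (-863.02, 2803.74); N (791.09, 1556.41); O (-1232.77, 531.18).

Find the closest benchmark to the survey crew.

Distances from (763.44, -534.03):
A: 1282.61 m
B: 1604.44 m
C: 2658.13 m
D: 3631.20 m
E: 485.67 m
F: 2472.89 m
G: 3546.38 m
H: 2361.37 m
I: 2465.02 m
J: 1606.03 m
K: 2407.70 m
L: 1087.79 m
M: 3712.96 m
N: 2090.62 m
O: 2262.64 m
Minimum: E at 485.67 m.

E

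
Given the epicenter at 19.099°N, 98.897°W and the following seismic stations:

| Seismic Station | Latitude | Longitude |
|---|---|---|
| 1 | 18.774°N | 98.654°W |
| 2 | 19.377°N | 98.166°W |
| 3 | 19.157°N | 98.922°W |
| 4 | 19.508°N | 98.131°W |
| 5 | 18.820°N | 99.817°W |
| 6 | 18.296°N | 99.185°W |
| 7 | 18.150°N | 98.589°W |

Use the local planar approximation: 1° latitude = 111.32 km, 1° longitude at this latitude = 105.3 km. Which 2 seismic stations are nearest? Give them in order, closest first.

Distances from 19.099°N, 98.897°W:
1: √((-0.325·111.32)² + (0.243·105.3)²) = √(1308.92004 + 654.74063) = 44.313 km
2: √((0.278·111.32)² + (0.731·105.3)²) = √(957.71433 + 5925.04286) = 82.962 km
3: √((0.058·111.32)² + (-0.025·105.3)²) = √(41.68717 + 6.93006) = 6.973 km
4: √((0.409·111.32)² + (0.766·105.3)²) = √(2072.96997 + 6506.00334) = 92.623 km
5: √((-0.279·111.32)² + (-0.920·105.3)²) = √(964.61676 + 9384.95938) = 101.733 km
6: √((-0.803·111.32)² + (-0.288·105.3)²) = √(7990.56495 + 919.69054) = 94.394 km
7: √((-0.949·111.32)² + (0.308·105.3)²) = √(11160.37584 + 1051.86057) = 110.509 km
Sorted: 3 (6.973 km) < 1 (44.313 km) < 2 (82.962 km) < 4 (92.623 km) < …

3, 1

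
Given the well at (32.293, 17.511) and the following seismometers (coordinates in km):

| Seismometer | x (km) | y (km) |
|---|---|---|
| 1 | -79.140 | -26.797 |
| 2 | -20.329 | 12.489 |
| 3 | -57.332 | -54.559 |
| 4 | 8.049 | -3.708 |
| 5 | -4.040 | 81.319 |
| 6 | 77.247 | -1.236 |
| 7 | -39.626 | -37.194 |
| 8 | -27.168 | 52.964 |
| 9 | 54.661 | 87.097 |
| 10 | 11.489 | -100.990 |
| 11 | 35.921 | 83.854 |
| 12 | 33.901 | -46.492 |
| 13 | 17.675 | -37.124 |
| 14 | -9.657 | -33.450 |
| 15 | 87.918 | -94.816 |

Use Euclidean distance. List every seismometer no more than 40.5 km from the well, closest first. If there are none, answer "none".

4

Distances from (32.293, 17.511):
1: √((-111.433)² + (-44.308)²) = √(12417.31349 + 1963.19886) = 119.919 km
2: √((-52.622)² + (-5.022)²) = √(2769.07488 + 25.22048) = 52.861 km
3: √((-89.625)² + (-72.070)²) = √(8032.64062 + 5194.08490) = 115.008 km
4: √((-24.244)² + (-21.219)²) = √(587.77154 + 450.24596) = 32.218 km
5: √((-36.333)² + (63.808)²) = √(1320.08689 + 4071.46086) = 73.427 km
6: √((44.954)² + (-18.747)²) = √(2020.86212 + 351.45001) = 48.706 km
7: √((-71.919)² + (-54.705)²) = √(5172.34256 + 2992.63702) = 90.360 km
8: √((-59.461)² + (35.453)²) = √(3535.61052 + 1256.91521) = 69.228 km
9: √((22.368)² + (69.586)²) = √(500.32742 + 4842.21140) = 73.093 km
10: √((-20.804)² + (-118.501)²) = √(432.80642 + 14042.48700) = 120.313 km
11: √((3.628)² + (66.343)²) = √(13.16238 + 4401.39365) = 66.442 km
12: √((1.608)² + (-64.003)²) = √(2.58566 + 4096.38401) = 64.023 km
13: √((-14.618)² + (-54.635)²) = √(213.68592 + 2984.98323) = 56.557 km
14: √((-41.950)² + (-50.961)²) = √(1759.80250 + 2597.02352) = 66.006 km
15: √((55.625)² + (-112.327)²) = √(3094.14063 + 12617.35493) = 125.346 km
Threshold 40.5 km: 4 (32.218 km) is within range.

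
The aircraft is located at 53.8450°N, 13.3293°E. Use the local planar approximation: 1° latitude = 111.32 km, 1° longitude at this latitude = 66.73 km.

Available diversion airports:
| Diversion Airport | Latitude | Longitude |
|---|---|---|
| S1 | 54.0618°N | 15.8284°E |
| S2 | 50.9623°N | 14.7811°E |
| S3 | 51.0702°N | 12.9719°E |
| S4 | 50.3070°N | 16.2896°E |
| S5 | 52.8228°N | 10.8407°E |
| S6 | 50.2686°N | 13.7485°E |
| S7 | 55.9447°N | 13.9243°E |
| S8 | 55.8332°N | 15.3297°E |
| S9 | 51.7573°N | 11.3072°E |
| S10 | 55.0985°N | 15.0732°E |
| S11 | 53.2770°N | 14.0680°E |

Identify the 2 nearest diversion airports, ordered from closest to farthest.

S11, S1

Distances from 53.8450°N, 13.3293°E:
S1: √((0.2168·111.32)² + (2.4991·66.73)²) = √(582.458451 + 27810.546214) = 168.5022 km
S2: √((-2.8827·111.32)² + (1.4518·66.73)²) = √(102978.198860 + 9385.465851) = 335.2069 km
S3: √((-2.7748·111.32)² + (-0.3574·66.73)²) = √(95413.486787 + 568.789206) = 309.8101 km
S4: √((-3.5380·111.32)² + (2.9603·66.73)²) = √(155117.948532 + 39022.375171) = 440.6136 km
S5: √((-1.0222·111.32)² + (-2.4886·66.73)²) = √(12948.460866 + 27577.344428) = 201.3102 km
S6: √((-3.5764·111.32)² + (0.4192·66.73)²) = √(158503.394595 + 782.500813) = 399.1064 km
S7: √((2.0997·111.32)² + (0.5950·66.73)²) = √(54633.735000 + 1576.435409) = 237.0868 km
S8: √((1.9882·111.32)² + (2.0004·66.73)²) = √(48985.385961 + 17818.696941) = 258.4649 km
S9: √((-2.0877·111.32)² + (-2.0221·66.73)²) = √(54011.044715 + 18207.382170) = 268.7349 km
S10: √((1.2535·111.32)² + (1.7439·66.73)²) = √(19471.305550 + 13542.080935) = 181.6959 km
S11: √((-0.5680·111.32)² + (0.7387·66.73)²) = √(3998.002550 + 2429.844311) = 80.1739 km
Sorted: S11 (80.1739 km) < S1 (168.5022 km) < S10 (181.6959 km) < S5 (201.3102 km) < …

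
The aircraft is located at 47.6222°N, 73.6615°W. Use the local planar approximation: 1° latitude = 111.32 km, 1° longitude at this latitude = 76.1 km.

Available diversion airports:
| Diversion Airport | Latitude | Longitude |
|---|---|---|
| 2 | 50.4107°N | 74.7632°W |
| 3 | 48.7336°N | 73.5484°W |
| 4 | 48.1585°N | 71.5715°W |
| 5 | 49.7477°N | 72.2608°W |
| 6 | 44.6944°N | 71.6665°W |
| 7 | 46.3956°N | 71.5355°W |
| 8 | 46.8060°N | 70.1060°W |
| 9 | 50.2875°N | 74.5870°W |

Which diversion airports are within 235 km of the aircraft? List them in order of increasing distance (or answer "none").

3, 4, 7

Distances from 47.6222°N, 73.6615°W:
2: √((2.7885·111.32)² + (-1.1017·76.1)²) = √(96357.981306 + 7029.039962) = 321.5385 km
3: √((1.1114·111.32)² + (0.1131·76.1)²) = √(15306.897718 + 74.078900) = 124.0201 km
4: √((0.5363·111.32)² + (2.0900·76.1)²) = √(3564.199371 + 25296.584401) = 169.8846 km
5: √((2.1255·111.32)² + (1.4007·76.1)²) = √(55984.604426 + 11362.125209) = 259.5125 km
6: √((-2.9278·111.32)² + (1.9950·76.1)²) = √(106225.603768 + 23049.160580) = 359.5480 km
7: √((-1.2266·111.32)² + (2.1260·76.1)²) = √(18644.567611 + 26175.551090) = 211.7076 km
8: √((-0.8162·111.32)² + (3.5555·76.1)²) = √(8255.427661 + 73210.045960) = 285.4216 km
9: √((2.6653·111.32)² + (-0.9255·76.1)²) = √(88031.599708 + 4960.462373) = 304.9460 km
Threshold 235 km: 3 (124.0201 km), 4 (169.8846 km), 7 (211.7076 km) are within range.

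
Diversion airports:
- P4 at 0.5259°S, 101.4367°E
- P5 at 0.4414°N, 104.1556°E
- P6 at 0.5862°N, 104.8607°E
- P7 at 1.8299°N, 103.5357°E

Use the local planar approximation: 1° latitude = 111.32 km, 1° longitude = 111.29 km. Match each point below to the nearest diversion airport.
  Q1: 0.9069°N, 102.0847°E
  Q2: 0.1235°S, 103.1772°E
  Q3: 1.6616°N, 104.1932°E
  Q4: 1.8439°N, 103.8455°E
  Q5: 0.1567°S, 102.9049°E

Q1 at 0.9069°N, 102.0847°E:
  P4: 175.0449 km
  P5: 236.2242 km
  P6: 310.9969 km
  P7: 191.3990 km
  → nearest: P4 (175.0449 km)
Q2 at 0.1235°S, 103.1772°E:
  P4: 198.8125 km
  P5: 125.7405 km
  P6: 203.3326 km
  P7: 221.0823 km
  → nearest: P5 (125.7405 km)
Q3 at 1.6616°N, 104.1932°E:
  P4: 391.6717 km
  P5: 135.8971 km
  P6: 140.8891 km
  P7: 75.5336 km
  → nearest: P7 (75.5336 km)
Q4 at 1.8439°N, 103.8455°E:
  P4: 376.1091 km
  P5: 159.8951 km
  P6: 179.9079 km
  P7: 34.5128 km
  → nearest: P7 (34.5128 km)
Q5 at 0.1567°S, 102.9049°E:
  P4: 168.4856 km
  P5: 154.2949 km
  P6: 232.8423 km
  P7: 232.0234 km
  → nearest: P5 (154.2949 km)

Q1→P4; Q2→P5; Q3→P7; Q4→P7; Q5→P5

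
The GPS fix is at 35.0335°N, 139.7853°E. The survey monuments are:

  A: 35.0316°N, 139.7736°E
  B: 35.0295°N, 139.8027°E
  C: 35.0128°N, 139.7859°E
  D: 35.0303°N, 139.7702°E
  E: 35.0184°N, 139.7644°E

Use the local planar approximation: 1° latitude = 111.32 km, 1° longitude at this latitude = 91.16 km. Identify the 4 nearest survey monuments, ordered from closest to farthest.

Distances from 35.0335°N, 139.7853°E:
A: √((-0.0019·111.32)² + (-0.0117·91.16)²) = √(0.044736 + 1.137576) = 1.0873 km
B: √((-0.0040·111.32)² + (0.0174·91.16)²) = √(0.198274 + 2.515980) = 1.6475 km
C: √((-0.0207·111.32)² + (0.0006·91.16)²) = √(5.309909 + 0.002992) = 2.3050 km
D: √((-0.0032·111.32)² + (-0.0151·91.16)²) = √(0.126896 + 1.894796) = 1.4219 km
E: √((-0.0151·111.32)² + (-0.0209·91.16)²) = √(2.825532 + 3.629955) = 2.5408 km
Sorted: A (1.0873 km) < D (1.4219 km) < B (1.6475 km) < C (2.3050 km) < E (2.5408 km)

A, D, B, C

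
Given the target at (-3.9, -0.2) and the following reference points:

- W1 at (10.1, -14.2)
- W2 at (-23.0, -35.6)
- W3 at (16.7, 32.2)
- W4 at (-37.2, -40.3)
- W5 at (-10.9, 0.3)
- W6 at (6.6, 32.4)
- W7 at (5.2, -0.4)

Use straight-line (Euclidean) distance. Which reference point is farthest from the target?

W4

Distances from (-3.9, -0.2):
W1: √((14.0)² + (-14.0)²) = √(196.000 + 196.000) = 19.8
W2: √((-19.1)² + (-35.4)²) = √(364.810 + 1253.160) = 40.2
W3: √((20.6)² + (32.4)²) = √(424.360 + 1049.760) = 38.4
W4: √((-33.3)² + (-40.1)²) = √(1108.890 + 1608.010) = 52.1
W5: √((-7.0)² + (0.5)²) = √(49.000 + 0.250) = 7.0
W6: √((10.5)² + (32.6)²) = √(110.250 + 1062.760) = 34.2
W7: √((9.1)² + (-0.2)²) = √(82.810 + 0.040) = 9.1
Maximum: W4 at 52.1.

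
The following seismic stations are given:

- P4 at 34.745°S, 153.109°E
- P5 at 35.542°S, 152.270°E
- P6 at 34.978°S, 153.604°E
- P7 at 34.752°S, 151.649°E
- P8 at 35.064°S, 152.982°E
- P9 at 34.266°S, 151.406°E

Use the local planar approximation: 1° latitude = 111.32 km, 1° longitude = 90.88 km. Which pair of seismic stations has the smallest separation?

Pairwise distances:
P4–P5: 116.985 km
P4–P6: 51.927 km
P4–P7: 132.687 km
P4–P8: 37.340 km
P4–P9: 163.697 km
P5–P6: 136.527 km
P5–P7: 104.494 km
P5–P8: 83.776 km
P5–P9: 162.302 km
P6–P7: 179.443 km
P6–P8: 57.332 km
P6–P9: 214.904 km
P7–P8: 126.024 km
P7–P9: 58.435 km
P8–P9: 168.539 km
Closest pair: P4–P8 at 37.340 km.

P4 and P8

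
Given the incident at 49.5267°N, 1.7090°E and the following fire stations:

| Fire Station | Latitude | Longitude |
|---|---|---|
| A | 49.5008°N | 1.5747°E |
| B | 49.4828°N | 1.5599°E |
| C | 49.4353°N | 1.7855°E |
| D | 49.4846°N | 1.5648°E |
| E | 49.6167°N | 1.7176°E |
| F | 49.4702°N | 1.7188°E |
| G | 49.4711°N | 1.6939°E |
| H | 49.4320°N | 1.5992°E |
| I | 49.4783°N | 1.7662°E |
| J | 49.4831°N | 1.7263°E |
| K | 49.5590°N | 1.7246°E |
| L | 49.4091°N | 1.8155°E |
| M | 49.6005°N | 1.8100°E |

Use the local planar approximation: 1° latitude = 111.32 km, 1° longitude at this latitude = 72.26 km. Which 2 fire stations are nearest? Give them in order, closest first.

K, J

Distances from 49.5267°N, 1.7090°E:
A: 10.1238 km
B: 11.8305 km
C: 11.5793 km
D: 11.4253 km
E: 10.0381 km
F: 6.3293 km
G: 6.2848 km
H: 13.1941 km
I: 6.7907 km
J: 5.0120 km
K: 3.7682 km
L: 15.1857 km
M: 10.9890 km
Sorted: K (3.7682 km) < J (5.0120 km) < G (6.2848 km) < F (6.3293 km) < …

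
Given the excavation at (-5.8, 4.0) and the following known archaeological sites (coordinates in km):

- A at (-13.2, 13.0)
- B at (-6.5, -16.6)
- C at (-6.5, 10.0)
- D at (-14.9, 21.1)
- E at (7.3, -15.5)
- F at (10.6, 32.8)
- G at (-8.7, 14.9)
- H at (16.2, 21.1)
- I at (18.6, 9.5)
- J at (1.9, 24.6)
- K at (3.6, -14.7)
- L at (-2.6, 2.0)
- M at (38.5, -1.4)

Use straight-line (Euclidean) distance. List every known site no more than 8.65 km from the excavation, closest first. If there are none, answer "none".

Distances from (-5.8, 4.0):
A: √((-7.4)² + (9.0)²) = √(54.760 + 81.000) = 11.7 km
B: √((-0.7)² + (-20.6)²) = √(0.490 + 424.360) = 20.6 km
C: √((-0.7)² + (6.0)²) = √(0.490 + 36.000) = 6.0 km
D: √((-9.1)² + (17.1)²) = √(82.810 + 292.410) = 19.4 km
E: √((13.1)² + (-19.5)²) = √(171.610 + 380.250) = 23.5 km
F: √((16.4)² + (28.8)²) = √(268.960 + 829.440) = 33.1 km
G: √((-2.9)² + (10.9)²) = √(8.410 + 118.810) = 11.3 km
H: √((22.0)² + (17.1)²) = √(484.000 + 292.410) = 27.9 km
I: √((24.4)² + (5.5)²) = √(595.360 + 30.250) = 25.0 km
J: √((7.7)² + (20.6)²) = √(59.290 + 424.360) = 22.0 km
K: √((9.4)² + (-18.7)²) = √(88.360 + 349.690) = 20.9 km
L: √((3.2)² + (-2.0)²) = √(10.240 + 4.000) = 3.8 km
M: √((44.3)² + (-5.4)²) = √(1962.490 + 29.160) = 44.6 km
Threshold 8.65 km: L (3.8 km), C (6.0 km) are within range.

L, C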